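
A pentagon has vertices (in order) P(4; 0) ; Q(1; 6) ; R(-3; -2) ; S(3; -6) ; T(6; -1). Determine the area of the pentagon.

Σ = (24) + (16) + (24) + (33) + (4) = 101
Area = |Σ|/2 = 50.5.

50.5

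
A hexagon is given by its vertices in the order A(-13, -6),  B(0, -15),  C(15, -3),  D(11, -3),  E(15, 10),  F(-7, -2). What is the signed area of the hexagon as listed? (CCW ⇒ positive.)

309.5

Apply the shoelace (surveyor's) formula: 2A = Σ (x_i·y_{i+1} − x_{i+1}·y_i), indices taken mod 6.
Σ = (195) + (225) + (-12) + (155) + (40) + (16) = 619
Signed area = Σ/2 = 309.5 (positive ⇒ counter-clockwise traversal).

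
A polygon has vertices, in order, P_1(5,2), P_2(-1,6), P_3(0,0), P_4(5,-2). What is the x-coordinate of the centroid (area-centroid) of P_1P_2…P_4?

Apply the shoelace formula. First the cross-terms c_i = x_i·y_{i+1} − x_{i+1}·y_i:
  32, 0, 0, 20  ⇒  2A = 52, A = 26.
Then Σ (x_i + x_{i+1})·c_i = 328, so x̄ = 328 / (6·26) = 82/39.

82/39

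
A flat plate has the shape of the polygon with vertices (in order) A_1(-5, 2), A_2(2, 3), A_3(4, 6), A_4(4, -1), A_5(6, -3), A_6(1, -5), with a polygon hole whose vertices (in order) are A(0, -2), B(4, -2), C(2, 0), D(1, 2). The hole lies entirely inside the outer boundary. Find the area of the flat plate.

44.5

Outer boundary:
Σ = (-19) + (0) + (-28) + (-6) + (-27) + (-23) = -103
Area = |Σ|/2 = 51.5.
Hole:
Apply the shoelace (surveyor's) formula: 2A = Σ (x_i·y_{i+1} − x_{i+1}·y_i), indices taken mod 4.
Cross-terms: 8, 4, 4, -2  ⇒  Σ = 14
Area = |Σ|/2 = 7.
Net area = 51.5 − 7 = 44.5.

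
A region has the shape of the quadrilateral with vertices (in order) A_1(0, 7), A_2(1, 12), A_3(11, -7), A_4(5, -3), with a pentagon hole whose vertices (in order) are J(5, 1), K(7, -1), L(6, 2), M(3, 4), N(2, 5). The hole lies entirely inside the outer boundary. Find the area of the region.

49.5

Outer boundary:
Apply the shoelace formula: 2A = Σ (x_i·y_{i+1} − x_{i+1}·y_i), indices taken mod 4.
Cross-terms: -7, -139, 2, 35  ⇒  Σ = -109
Area = |Σ|/2 = 54.5.
Hole:
Σ = (-12) + (20) + (18) + (7) + (-23) = 10
Area = |Σ|/2 = 5.
Net area = 54.5 − 5 = 49.5.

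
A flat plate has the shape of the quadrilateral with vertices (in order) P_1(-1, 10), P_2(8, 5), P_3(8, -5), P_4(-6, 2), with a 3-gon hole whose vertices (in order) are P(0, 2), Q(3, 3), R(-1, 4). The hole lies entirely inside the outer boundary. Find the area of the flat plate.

Outer boundary:
P_1→P_2: (-1)(5) − (8)(10) = -85
P_2→P_3: (8)(-5) − (8)(5) = -80
P_3→P_4: (8)(2) − (-6)(-5) = -14
P_4→P_1: (-6)(10) − (-1)(2) = -58
Σ = -237
Area = |Σ|/2 = 118.5.
Hole:
Apply the shoelace formula: 2A = Σ (x_i·y_{i+1} − x_{i+1}·y_i), indices taken mod 3.
Σ = (-6) + (15) + (-2) = 7
Area = |Σ|/2 = 3.5.
Net area = 118.5 − 3.5 = 115.

115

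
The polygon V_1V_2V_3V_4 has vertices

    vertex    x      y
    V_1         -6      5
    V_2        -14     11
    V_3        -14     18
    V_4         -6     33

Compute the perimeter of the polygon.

62

|V_1V_2| = √((-8)² + (6)²) = √100 = 10
|V_2V_3| = √((0)² + (7)²) = √49 = 7
|V_3V_4| = √((8)² + (15)²) = √289 = 17
|V_4V_1| = √((0)² + (-28)²) = √784 = 28
Perimeter = 10 + 7 + 17 + 28 = 62.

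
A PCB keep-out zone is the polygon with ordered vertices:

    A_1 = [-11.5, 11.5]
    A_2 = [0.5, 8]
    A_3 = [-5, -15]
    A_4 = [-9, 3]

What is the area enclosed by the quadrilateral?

A_1→A_2: (-11.5)(8) − (0.5)(11.5) = -97.75
A_2→A_3: (0.5)(-15) − (-5)(8) = 32.5
A_3→A_4: (-5)(3) − (-9)(-15) = -150
A_4→A_1: (-9)(11.5) − (-11.5)(3) = -69
Σ = -284.25
Area = |Σ|/2 = 142.125.

142.125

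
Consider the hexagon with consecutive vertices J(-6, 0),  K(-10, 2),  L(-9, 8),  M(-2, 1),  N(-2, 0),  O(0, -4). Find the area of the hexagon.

40.5

Σ = (-12) + (-62) + (7) + (2) + (8) + (-24) = -81
Area = |Σ|/2 = 40.5.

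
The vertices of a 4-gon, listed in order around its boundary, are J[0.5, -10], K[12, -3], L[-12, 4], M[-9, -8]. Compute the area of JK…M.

Apply Gauss's area formula: 2A = Σ (x_i·y_{i+1} − x_{i+1}·y_i), indices taken mod 4.
Cross-terms: 118.5, 12, 132, 94  ⇒  Σ = 356.5
Area = |Σ|/2 = 178.25.

178.25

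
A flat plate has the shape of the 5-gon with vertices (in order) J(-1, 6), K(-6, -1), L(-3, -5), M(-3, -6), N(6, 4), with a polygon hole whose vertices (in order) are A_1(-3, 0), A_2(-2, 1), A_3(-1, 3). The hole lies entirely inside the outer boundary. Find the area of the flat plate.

Outer boundary:
Apply the surveyor's formula: 2A = Σ (x_i·y_{i+1} − x_{i+1}·y_i), indices taken mod 5.
J→K: (-1)(-1) − (-6)(6) = 37
K→L: (-6)(-5) − (-3)(-1) = 27
L→M: (-3)(-6) − (-3)(-5) = 3
M→N: (-3)(4) − (6)(-6) = 24
N→J: (6)(6) − (-1)(4) = 40
Σ = 131
Area = |Σ|/2 = 65.5.
Hole:
Apply Gauss's area formula: 2A = Σ (x_i·y_{i+1} − x_{i+1}·y_i), indices taken mod 3.
A_1→A_2: (-3)(1) − (-2)(0) = -3
A_2→A_3: (-2)(3) − (-1)(1) = -5
A_3→A_1: (-1)(0) − (-3)(3) = 9
Σ = 1
Area = |Σ|/2 = 0.5.
Net area = 65.5 − 0.5 = 65.

65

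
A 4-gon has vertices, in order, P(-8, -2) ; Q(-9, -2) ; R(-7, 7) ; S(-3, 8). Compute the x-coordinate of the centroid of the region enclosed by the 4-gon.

-141/22

Apply Gauss's area formula. First the cross-terms c_i = x_i·y_{i+1} − x_{i+1}·y_i:
  -2, -77, -35, 70  ⇒  2A = -44, A = -22.
Then Σ (x_i + x_{i+1})·c_i = 846, so x̄ = 846 / (6·(-22)) = -141/22.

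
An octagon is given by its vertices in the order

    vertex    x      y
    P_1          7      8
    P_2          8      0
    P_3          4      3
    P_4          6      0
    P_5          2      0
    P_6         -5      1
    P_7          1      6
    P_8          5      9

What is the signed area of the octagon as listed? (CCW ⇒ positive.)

-65.5

Apply the surveyor's formula: 2A = Σ (x_i·y_{i+1} − x_{i+1}·y_i), indices taken mod 8.
P_1→P_2: (7)(0) − (8)(8) = -64
P_2→P_3: (8)(3) − (4)(0) = 24
P_3→P_4: (4)(0) − (6)(3) = -18
P_4→P_5: (6)(0) − (2)(0) = 0
P_5→P_6: (2)(1) − (-5)(0) = 2
P_6→P_7: (-5)(6) − (1)(1) = -31
P_7→P_8: (1)(9) − (5)(6) = -21
P_8→P_1: (5)(8) − (7)(9) = -23
Σ = -131
Signed area = Σ/2 = -65.5 (negative ⇒ clockwise traversal).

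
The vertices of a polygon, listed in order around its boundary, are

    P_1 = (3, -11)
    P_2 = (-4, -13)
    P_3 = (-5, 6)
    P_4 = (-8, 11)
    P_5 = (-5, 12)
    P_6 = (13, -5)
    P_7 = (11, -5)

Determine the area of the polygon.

Σ = (-83) + (-89) + (-7) + (-41) + (-131) + (-10) + (-106) = -467
Area = |Σ|/2 = 233.5.

233.5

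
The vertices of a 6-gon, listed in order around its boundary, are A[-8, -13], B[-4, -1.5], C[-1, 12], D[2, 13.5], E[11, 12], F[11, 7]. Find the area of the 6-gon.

196.75

Cross-terms: -40, -49.5, -37.5, -124.5, -55, -87  ⇒  Σ = -393.5
Area = |Σ|/2 = 196.75.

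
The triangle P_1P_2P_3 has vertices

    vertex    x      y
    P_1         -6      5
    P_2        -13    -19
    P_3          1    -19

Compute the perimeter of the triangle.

|P_1P_2| = √((-7)² + (-24)²) = √625 = 25
|P_2P_3| = √((14)² + (0)²) = √196 = 14
|P_3P_1| = √((-7)² + (24)²) = √625 = 25
Perimeter = 25 + 14 + 25 = 64.

64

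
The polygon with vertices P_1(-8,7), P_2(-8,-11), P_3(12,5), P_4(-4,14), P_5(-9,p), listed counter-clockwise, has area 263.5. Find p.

10

The doubled signed area Σ (x_i y_{i+1} − x_{i+1} y_i) is linear in p.
With p=0 it equals 487; the coefficient of p is 4 (from the two edges through P_5).
So 4·p + 487 = 2·263.5 = 527 ⇒ p = 10.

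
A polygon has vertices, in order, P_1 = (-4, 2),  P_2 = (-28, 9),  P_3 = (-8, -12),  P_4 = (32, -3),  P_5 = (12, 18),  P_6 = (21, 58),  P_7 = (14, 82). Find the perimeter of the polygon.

|P_1P_2| = √((-24)² + (7)²) = √625 = 25
|P_2P_3| = √((20)² + (-21)²) = √841 = 29
|P_3P_4| = √((40)² + (9)²) = √1681 = 41
|P_4P_5| = √((-20)² + (21)²) = √841 = 29
|P_5P_6| = √((9)² + (40)²) = √1681 = 41
|P_6P_7| = √((-7)² + (24)²) = √625 = 25
|P_7P_1| = √((-18)² + (-80)²) = √6724 = 82
Perimeter = 25 + 29 + 41 + 29 + 41 + 25 + 82 = 272.

272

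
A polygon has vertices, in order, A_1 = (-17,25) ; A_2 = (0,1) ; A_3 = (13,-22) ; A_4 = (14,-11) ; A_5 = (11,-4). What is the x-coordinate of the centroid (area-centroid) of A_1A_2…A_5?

Apply the shoelace (surveyor's) formula. First the cross-terms c_i = x_i·y_{i+1} − x_{i+1}·y_i:
  -17, -13, 165, 65, 207  ⇒  2A = 407, A = 203.5.
Then Σ (x_i + x_{i+1})·c_i = 4958, so x̄ = 4958 / (6·203.5) = 134/33.

134/33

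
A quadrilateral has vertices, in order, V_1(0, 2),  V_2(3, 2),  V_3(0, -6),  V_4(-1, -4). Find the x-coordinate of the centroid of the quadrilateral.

Apply the surveyor's formula. First the cross-terms c_i = x_i·y_{i+1} − x_{i+1}·y_i:
  -6, -18, -6, -2  ⇒  2A = -32, A = -16.
Then Σ (x_i + x_{i+1})·c_i = -64, so x̄ = -64 / (6·(-16)) = 2/3.

2/3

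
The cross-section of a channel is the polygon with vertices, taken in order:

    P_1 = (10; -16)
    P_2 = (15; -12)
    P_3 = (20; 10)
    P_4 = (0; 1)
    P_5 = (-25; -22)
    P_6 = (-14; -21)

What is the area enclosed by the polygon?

603

Apply the shoelace (surveyor's) formula: 2A = Σ (x_i·y_{i+1} − x_{i+1}·y_i), indices taken mod 6.
Σ = (120) + (390) + (20) + (25) + (217) + (434) = 1206
Area = |Σ|/2 = 603.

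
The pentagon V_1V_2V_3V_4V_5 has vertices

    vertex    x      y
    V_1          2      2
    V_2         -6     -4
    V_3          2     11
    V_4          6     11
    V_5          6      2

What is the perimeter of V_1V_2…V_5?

|V_1V_2| = √((-8)² + (-6)²) = √100 = 10
|V_2V_3| = √((8)² + (15)²) = √289 = 17
|V_3V_4| = √((4)² + (0)²) = √16 = 4
|V_4V_5| = √((0)² + (-9)²) = √81 = 9
|V_5V_1| = √((-4)² + (0)²) = √16 = 4
Perimeter = 10 + 17 + 4 + 9 + 4 = 44.

44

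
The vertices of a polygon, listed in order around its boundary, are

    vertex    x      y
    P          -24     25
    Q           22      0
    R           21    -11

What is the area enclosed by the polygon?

265.5

Apply Gauss's area formula: 2A = Σ (x_i·y_{i+1} − x_{i+1}·y_i), indices taken mod 3.
P→Q: (-24)(0) − (22)(25) = -550
Q→R: (22)(-11) − (21)(0) = -242
R→P: (21)(25) − (-24)(-11) = 261
Σ = -531
Area = |Σ|/2 = 265.5.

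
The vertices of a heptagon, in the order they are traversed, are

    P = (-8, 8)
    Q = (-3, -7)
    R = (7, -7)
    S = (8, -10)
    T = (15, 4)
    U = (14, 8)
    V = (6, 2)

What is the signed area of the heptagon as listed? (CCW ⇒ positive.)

Apply the surveyor's formula: 2A = Σ (x_i·y_{i+1} − x_{i+1}·y_i), indices taken mod 7.
P→Q: (-8)(-7) − (-3)(8) = 80
Q→R: (-3)(-7) − (7)(-7) = 70
R→S: (7)(-10) − (8)(-7) = -14
S→T: (8)(4) − (15)(-10) = 182
T→U: (15)(8) − (14)(4) = 64
U→V: (14)(2) − (6)(8) = -20
V→P: (6)(8) − (-8)(2) = 64
Σ = 426
Signed area = Σ/2 = 213 (positive ⇒ counter-clockwise traversal).

213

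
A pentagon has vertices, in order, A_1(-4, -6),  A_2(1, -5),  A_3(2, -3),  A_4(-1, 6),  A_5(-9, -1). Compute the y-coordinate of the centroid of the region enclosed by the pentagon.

Apply Gauss's area formula. First the cross-terms c_i = x_i·y_{i+1} − x_{i+1}·y_i:
  26, 7, 9, 55, 50  ⇒  2A = 147, A = 73.5.
Then Σ (y_i + y_{i+1})·c_i = -390, so ȳ = -390 / (6·73.5) = -130/147.

-130/147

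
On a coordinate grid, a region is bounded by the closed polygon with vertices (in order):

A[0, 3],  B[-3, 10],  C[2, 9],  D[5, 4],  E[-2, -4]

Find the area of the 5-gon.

46.5

Apply Gauss's area formula: 2A = Σ (x_i·y_{i+1} − x_{i+1}·y_i), indices taken mod 5.
Σ = (9) + (-47) + (-37) + (-12) + (-6) = -93
Area = |Σ|/2 = 46.5.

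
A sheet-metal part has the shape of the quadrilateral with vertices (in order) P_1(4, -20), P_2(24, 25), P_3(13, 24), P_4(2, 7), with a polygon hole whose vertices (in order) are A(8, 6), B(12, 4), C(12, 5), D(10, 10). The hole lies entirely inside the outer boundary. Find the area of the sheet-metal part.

Outer boundary:
Apply the surveyor's formula: 2A = Σ (x_i·y_{i+1} − x_{i+1}·y_i), indices taken mod 4.
Σ = (580) + (251) + (43) + (-68) = 806
Area = |Σ|/2 = 403.
Hole:
Apply the shoelace formula: 2A = Σ (x_i·y_{i+1} − x_{i+1}·y_i), indices taken mod 4.
A→B: (8)(4) − (12)(6) = -40
B→C: (12)(5) − (12)(4) = 12
C→D: (12)(10) − (10)(5) = 70
D→A: (10)(6) − (8)(10) = -20
Σ = 22
Area = |Σ|/2 = 11.
Net area = 403 − 11 = 392.

392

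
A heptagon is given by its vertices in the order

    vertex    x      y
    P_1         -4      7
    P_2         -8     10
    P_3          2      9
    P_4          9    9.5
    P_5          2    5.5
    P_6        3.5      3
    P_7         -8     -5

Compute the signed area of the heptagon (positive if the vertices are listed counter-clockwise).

Apply the shoelace (surveyor's) formula: 2A = Σ (x_i·y_{i+1} − x_{i+1}·y_i), indices taken mod 7.
Σ = (16) + (-92) + (-62) + (30.5) + (-13.25) + (6.5) + (-76) = -190.25
Signed area = Σ/2 = -95.125 (negative ⇒ clockwise traversal).

-95.125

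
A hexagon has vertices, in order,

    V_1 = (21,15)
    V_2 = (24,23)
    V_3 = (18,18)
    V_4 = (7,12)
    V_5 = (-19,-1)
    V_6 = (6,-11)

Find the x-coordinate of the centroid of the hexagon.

Apply the surveyor's formula. First the cross-terms c_i = x_i·y_{i+1} − x_{i+1}·y_i:
  123, 18, 90, 221, 215, 321  ⇒  2A = 988, A = 494.
Then Σ (x_i + x_{i+1})·c_i = 11761, so x̄ = 11761 / (6·494) = 619/156.

619/156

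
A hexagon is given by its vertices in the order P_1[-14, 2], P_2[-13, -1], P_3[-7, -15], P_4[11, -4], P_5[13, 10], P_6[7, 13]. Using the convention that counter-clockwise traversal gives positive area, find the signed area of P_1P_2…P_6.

Σ = (40) + (188) + (193) + (162) + (99) + (196) = 878
Signed area = Σ/2 = 439 (positive ⇒ counter-clockwise traversal).

439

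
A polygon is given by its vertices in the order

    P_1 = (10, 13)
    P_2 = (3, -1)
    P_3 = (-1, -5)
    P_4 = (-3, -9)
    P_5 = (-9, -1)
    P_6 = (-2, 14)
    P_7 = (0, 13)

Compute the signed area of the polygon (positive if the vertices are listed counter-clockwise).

-216.5

Cross-terms: -49, -16, -6, -78, -128, -26, -130  ⇒  Σ = -433
Signed area = Σ/2 = -216.5 (negative ⇒ clockwise traversal).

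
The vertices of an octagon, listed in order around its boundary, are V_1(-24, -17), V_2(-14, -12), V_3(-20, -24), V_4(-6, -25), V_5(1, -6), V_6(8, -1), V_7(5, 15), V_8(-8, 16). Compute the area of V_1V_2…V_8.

727.5

V_1→V_2: (-24)(-12) − (-14)(-17) = 50
V_2→V_3: (-14)(-24) − (-20)(-12) = 96
V_3→V_4: (-20)(-25) − (-6)(-24) = 356
V_4→V_5: (-6)(-6) − (1)(-25) = 61
V_5→V_6: (1)(-1) − (8)(-6) = 47
V_6→V_7: (8)(15) − (5)(-1) = 125
V_7→V_8: (5)(16) − (-8)(15) = 200
V_8→V_1: (-8)(-17) − (-24)(16) = 520
Σ = 1455
Area = |Σ|/2 = 727.5.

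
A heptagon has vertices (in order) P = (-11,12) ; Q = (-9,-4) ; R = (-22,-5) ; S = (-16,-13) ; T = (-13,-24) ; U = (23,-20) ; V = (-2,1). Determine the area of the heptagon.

656

Σ = (152) + (-43) + (206) + (215) + (812) + (-17) + (-13) = 1312
Area = |Σ|/2 = 656.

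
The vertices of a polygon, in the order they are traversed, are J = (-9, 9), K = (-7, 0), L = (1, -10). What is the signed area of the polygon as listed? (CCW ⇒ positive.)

Apply the shoelace (surveyor's) formula: 2A = Σ (x_i·y_{i+1} − x_{i+1}·y_i), indices taken mod 3.
Cross-terms: 63, 70, -81  ⇒  Σ = 52
Signed area = Σ/2 = 26 (positive ⇒ counter-clockwise traversal).

26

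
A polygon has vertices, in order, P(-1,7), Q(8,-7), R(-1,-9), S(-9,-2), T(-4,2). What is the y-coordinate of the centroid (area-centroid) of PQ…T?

-633/259

Apply the shoelace (surveyor's) formula. First the cross-terms c_i = x_i·y_{i+1} − x_{i+1}·y_i:
  -49, -79, -79, -26, -26  ⇒  2A = -259, A = -129.5.
Then Σ (y_i + y_{i+1})·c_i = 1899, so ȳ = 1899 / (6·(-129.5)) = -633/259.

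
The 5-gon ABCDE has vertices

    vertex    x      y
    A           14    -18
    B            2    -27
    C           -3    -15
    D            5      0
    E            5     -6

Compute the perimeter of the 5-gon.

|AB| = √((-12)² + (-9)²) = √225 = 15
|BC| = √((-5)² + (12)²) = √169 = 13
|CD| = √((8)² + (15)²) = √289 = 17
|DE| = √((0)² + (-6)²) = √36 = 6
|EA| = √((9)² + (-12)²) = √225 = 15
Perimeter = 15 + 13 + 17 + 6 + 15 = 66.

66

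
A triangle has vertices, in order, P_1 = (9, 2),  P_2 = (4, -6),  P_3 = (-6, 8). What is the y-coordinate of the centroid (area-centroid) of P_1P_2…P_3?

4/3

Apply the surveyor's formula. First the cross-terms c_i = x_i·y_{i+1} − x_{i+1}·y_i:
  -62, -4, -84  ⇒  2A = -150, A = -75.
Then Σ (y_i + y_{i+1})·c_i = -600, so ȳ = -600 / (6·(-75)) = 4/3.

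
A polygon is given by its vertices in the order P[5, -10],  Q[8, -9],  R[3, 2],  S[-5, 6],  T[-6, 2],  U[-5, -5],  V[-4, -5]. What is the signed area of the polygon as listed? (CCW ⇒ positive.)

121

Apply the surveyor's formula: 2A = Σ (x_i·y_{i+1} − x_{i+1}·y_i), indices taken mod 7.
Σ = (35) + (43) + (28) + (26) + (40) + (5) + (65) = 242
Signed area = Σ/2 = 121 (positive ⇒ counter-clockwise traversal).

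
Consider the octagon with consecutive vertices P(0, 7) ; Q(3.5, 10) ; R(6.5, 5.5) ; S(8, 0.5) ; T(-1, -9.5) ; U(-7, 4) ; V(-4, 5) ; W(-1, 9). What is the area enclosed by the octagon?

157

Cross-terms: -24.5, -45.75, -40.75, -75.5, -70.5, -19, -31, -7  ⇒  Σ = -314
Area = |Σ|/2 = 157.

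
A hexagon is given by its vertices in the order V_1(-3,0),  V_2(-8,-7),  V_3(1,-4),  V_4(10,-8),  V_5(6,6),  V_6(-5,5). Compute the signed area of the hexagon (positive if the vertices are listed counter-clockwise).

137.5

Apply Gauss's area formula: 2A = Σ (x_i·y_{i+1} − x_{i+1}·y_i), indices taken mod 6.
V_1→V_2: (-3)(-7) − (-8)(0) = 21
V_2→V_3: (-8)(-4) − (1)(-7) = 39
V_3→V_4: (1)(-8) − (10)(-4) = 32
V_4→V_5: (10)(6) − (6)(-8) = 108
V_5→V_6: (6)(5) − (-5)(6) = 60
V_6→V_1: (-5)(0) − (-3)(5) = 15
Σ = 275
Signed area = Σ/2 = 137.5 (positive ⇒ counter-clockwise traversal).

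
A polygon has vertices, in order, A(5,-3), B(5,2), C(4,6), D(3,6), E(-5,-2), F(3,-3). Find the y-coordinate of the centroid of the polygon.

89/156

Apply the shoelace formula. First the cross-terms c_i = x_i·y_{i+1} − x_{i+1}·y_i:
  25, 22, 6, 24, 21, 6  ⇒  2A = 104, A = 52.
Then Σ (y_i + y_{i+1})·c_i = 178, so ȳ = 178 / (6·52) = 89/156.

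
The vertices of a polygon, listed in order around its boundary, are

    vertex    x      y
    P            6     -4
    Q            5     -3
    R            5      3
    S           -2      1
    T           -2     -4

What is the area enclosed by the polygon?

Apply the surveyor's formula: 2A = Σ (x_i·y_{i+1} − x_{i+1}·y_i), indices taken mod 5.
Σ = (2) + (30) + (11) + (10) + (32) = 85
Area = |Σ|/2 = 42.5.

42.5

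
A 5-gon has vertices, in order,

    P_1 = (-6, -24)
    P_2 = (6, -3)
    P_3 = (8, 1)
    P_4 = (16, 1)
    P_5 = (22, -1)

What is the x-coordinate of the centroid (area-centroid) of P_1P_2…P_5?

2440/291

Apply the surveyor's formula. First the cross-terms c_i = x_i·y_{i+1} − x_{i+1}·y_i:
  162, 30, -8, -38, -534  ⇒  2A = -388, A = -194.
Then Σ (x_i + x_{i+1})·c_i = -9760, so x̄ = -9760 / (6·(-194)) = 2440/291.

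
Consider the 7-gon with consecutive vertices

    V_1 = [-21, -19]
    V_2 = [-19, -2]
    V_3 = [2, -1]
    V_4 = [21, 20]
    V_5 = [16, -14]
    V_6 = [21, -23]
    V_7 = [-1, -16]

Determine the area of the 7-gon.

799.5

Apply the shoelace formula: 2A = Σ (x_i·y_{i+1} − x_{i+1}·y_i), indices taken mod 7.
V_1→V_2: (-21)(-2) − (-19)(-19) = -319
V_2→V_3: (-19)(-1) − (2)(-2) = 23
V_3→V_4: (2)(20) − (21)(-1) = 61
V_4→V_5: (21)(-14) − (16)(20) = -614
V_5→V_6: (16)(-23) − (21)(-14) = -74
V_6→V_7: (21)(-16) − (-1)(-23) = -359
V_7→V_1: (-1)(-19) − (-21)(-16) = -317
Σ = -1599
Area = |Σ|/2 = 799.5.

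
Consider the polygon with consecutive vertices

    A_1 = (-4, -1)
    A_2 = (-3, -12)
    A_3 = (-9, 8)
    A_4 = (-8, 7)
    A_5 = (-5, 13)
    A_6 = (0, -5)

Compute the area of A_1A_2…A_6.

Apply the surveyor's formula: 2A = Σ (x_i·y_{i+1} − x_{i+1}·y_i), indices taken mod 6.
Σ = (45) + (-132) + (1) + (-69) + (25) + (-20) = -150
Area = |Σ|/2 = 75.

75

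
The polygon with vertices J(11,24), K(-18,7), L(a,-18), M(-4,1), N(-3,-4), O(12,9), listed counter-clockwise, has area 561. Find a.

-22

The doubled signed area Σ (x_i y_{i+1} − x_{i+1} y_i) is linear in a.
With a=0 it equals 990; the coefficient of a is -6 (from the two edges through L).
So -6·a + 990 = 2·561 = 1122 ⇒ a = -22.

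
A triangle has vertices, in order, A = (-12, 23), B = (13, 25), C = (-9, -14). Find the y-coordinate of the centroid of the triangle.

34/3

Apply Gauss's area formula. First the cross-terms c_i = x_i·y_{i+1} − x_{i+1}·y_i:
  -599, 43, -375  ⇒  2A = -931, A = -465.5.
Then Σ (y_i + y_{i+1})·c_i = -31654, so ȳ = -31654 / (6·(-465.5)) = 34/3.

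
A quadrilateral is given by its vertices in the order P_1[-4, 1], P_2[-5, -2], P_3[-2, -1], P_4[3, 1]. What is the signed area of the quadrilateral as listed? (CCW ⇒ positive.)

11

Apply the shoelace formula: 2A = Σ (x_i·y_{i+1} − x_{i+1}·y_i), indices taken mod 4.
Cross-terms: 13, 1, 1, 7  ⇒  Σ = 22
Signed area = Σ/2 = 11 (positive ⇒ counter-clockwise traversal).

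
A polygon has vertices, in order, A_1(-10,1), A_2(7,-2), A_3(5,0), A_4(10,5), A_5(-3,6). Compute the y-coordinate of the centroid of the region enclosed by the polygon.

Apply Gauss's area formula. First the cross-terms c_i = x_i·y_{i+1} − x_{i+1}·y_i:
  13, 10, 25, 75, 57  ⇒  2A = 180, A = 90.
Then Σ (y_i + y_{i+1})·c_i = 1316, so ȳ = 1316 / (6·90) = 329/135.

329/135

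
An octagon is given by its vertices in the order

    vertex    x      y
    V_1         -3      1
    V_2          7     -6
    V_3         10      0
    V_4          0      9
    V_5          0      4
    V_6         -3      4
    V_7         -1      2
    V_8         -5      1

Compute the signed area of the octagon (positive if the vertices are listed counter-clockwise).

Apply the surveyor's formula: 2A = Σ (x_i·y_{i+1} − x_{i+1}·y_i), indices taken mod 8.
Σ = (11) + (60) + (90) + (0) + (12) + (-2) + (9) + (-2) = 178
Signed area = Σ/2 = 89 (positive ⇒ counter-clockwise traversal).

89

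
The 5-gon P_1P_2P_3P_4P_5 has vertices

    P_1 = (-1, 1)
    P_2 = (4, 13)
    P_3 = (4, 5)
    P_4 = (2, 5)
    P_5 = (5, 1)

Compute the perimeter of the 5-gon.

|P_1P_2| = √((5)² + (12)²) = √169 = 13
|P_2P_3| = √((0)² + (-8)²) = √64 = 8
|P_3P_4| = √((-2)² + (0)²) = √4 = 2
|P_4P_5| = √((3)² + (-4)²) = √25 = 5
|P_5P_1| = √((-6)² + (0)²) = √36 = 6
Perimeter = 13 + 8 + 2 + 5 + 6 = 34.

34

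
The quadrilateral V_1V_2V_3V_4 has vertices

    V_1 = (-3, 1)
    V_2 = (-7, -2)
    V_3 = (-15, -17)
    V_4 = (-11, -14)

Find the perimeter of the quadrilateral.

44

|V_1V_2| = √((-4)² + (-3)²) = √25 = 5
|V_2V_3| = √((-8)² + (-15)²) = √289 = 17
|V_3V_4| = √((4)² + (3)²) = √25 = 5
|V_4V_1| = √((8)² + (15)²) = √289 = 17
Perimeter = 5 + 17 + 5 + 17 = 44.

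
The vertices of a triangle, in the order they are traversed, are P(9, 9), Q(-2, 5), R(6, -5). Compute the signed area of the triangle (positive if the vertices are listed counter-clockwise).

Σ = (63) + (-20) + (99) = 142
Signed area = Σ/2 = 71 (positive ⇒ counter-clockwise traversal).

71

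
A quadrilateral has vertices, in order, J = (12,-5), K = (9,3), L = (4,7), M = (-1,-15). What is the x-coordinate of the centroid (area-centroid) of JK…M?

Apply the surveyor's formula. First the cross-terms c_i = x_i·y_{i+1} − x_{i+1}·y_i:
  81, 51, -53, 185  ⇒  2A = 264, A = 132.
Then Σ (x_i + x_{i+1})·c_i = 4240, so x̄ = 4240 / (6·132) = 530/99.

530/99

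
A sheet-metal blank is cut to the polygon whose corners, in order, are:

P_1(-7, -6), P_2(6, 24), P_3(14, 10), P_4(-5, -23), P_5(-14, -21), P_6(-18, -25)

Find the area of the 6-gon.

P_1→P_2: (-7)(24) − (6)(-6) = -132
P_2→P_3: (6)(10) − (14)(24) = -276
P_3→P_4: (14)(-23) − (-5)(10) = -272
P_4→P_5: (-5)(-21) − (-14)(-23) = -217
P_5→P_6: (-14)(-25) − (-18)(-21) = -28
P_6→P_1: (-18)(-6) − (-7)(-25) = -67
Σ = -992
Area = |Σ|/2 = 496.

496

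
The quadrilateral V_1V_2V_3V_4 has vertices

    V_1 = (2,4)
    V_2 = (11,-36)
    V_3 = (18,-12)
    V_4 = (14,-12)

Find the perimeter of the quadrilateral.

|V_1V_2| = √((9)² + (-40)²) = √1681 = 41
|V_2V_3| = √((7)² + (24)²) = √625 = 25
|V_3V_4| = √((-4)² + (0)²) = √16 = 4
|V_4V_1| = √((-12)² + (16)²) = √400 = 20
Perimeter = 41 + 25 + 4 + 20 = 90.

90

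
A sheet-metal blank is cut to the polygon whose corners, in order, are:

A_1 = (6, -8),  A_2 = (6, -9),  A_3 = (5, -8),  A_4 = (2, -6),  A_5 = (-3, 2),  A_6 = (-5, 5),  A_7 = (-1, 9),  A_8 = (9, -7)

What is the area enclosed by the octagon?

93

Apply the shoelace formula: 2A = Σ (x_i·y_{i+1} − x_{i+1}·y_i), indices taken mod 8.
Σ = (-6) + (-3) + (-14) + (-14) + (-5) + (-40) + (-74) + (-30) = -186
Area = |Σ|/2 = 93.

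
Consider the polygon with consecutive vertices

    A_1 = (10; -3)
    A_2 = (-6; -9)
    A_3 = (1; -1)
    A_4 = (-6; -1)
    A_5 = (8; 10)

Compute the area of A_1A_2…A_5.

138

Σ = (-108) + (15) + (-7) + (-52) + (-124) = -276
Area = |Σ|/2 = 138.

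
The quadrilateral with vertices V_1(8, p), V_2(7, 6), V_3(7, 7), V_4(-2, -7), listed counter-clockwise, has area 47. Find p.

-2

The doubled signed area Σ (x_i y_{i+1} − x_{i+1} y_i) is linear in p.
With p=0 it equals 76; the coefficient of p is -9 (from the two edges through V_1).
So -9·p + 76 = 2·47 = 94 ⇒ p = -2.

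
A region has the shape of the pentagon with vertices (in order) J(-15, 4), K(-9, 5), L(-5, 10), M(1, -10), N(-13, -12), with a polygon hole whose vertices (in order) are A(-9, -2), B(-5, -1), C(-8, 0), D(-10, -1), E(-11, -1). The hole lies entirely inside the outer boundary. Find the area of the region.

213.5

Outer boundary:
Cross-terms: -39, -65, 40, -142, -232  ⇒  Σ = -438
Area = |Σ|/2 = 219.
Hole:
Apply Gauss's area formula: 2A = Σ (x_i·y_{i+1} − x_{i+1}·y_i), indices taken mod 5.
Cross-terms: -1, -8, 8, -1, 13  ⇒  Σ = 11
Area = |Σ|/2 = 5.5.
Net area = 219 − 5.5 = 213.5.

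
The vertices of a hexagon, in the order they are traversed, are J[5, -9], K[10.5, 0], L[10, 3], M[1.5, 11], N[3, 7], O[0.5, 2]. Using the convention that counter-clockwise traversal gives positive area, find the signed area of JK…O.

Apply the shoelace formula: 2A = Σ (x_i·y_{i+1} − x_{i+1}·y_i), indices taken mod 6.
Σ = (94.5) + (31.5) + (105.5) + (-22.5) + (2.5) + (-14.5) = 197
Signed area = Σ/2 = 98.5 (positive ⇒ counter-clockwise traversal).

98.5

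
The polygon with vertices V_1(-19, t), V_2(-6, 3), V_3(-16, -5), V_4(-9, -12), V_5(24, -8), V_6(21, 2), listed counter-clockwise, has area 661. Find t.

20

Write out the shoelace sum; only the two edges meeting at V_1 involve t:
2·Area = [(21·t − (-19)·2) + ((-19)·3 − (-6)·t)] + 801
       = 27·t + 782 = 1322
⇒ t = 20.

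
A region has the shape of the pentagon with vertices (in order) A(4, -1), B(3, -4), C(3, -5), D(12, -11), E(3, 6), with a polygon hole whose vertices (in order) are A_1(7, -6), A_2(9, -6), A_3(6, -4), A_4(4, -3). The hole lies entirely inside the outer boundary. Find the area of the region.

Outer boundary:
Apply the shoelace formula: 2A = Σ (x_i·y_{i+1} − x_{i+1}·y_i), indices taken mod 5.
Σ = (-13) + (-3) + (27) + (105) + (-27) = 89
Area = |Σ|/2 = 44.5.
Hole:
Σ = (12) + (0) + (-2) + (-3) = 7
Area = |Σ|/2 = 3.5.
Net area = 44.5 − 3.5 = 41.

41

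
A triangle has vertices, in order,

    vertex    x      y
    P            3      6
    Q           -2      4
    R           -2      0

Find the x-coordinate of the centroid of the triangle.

Apply Gauss's area formula. First the cross-terms c_i = x_i·y_{i+1} − x_{i+1}·y_i:
  24, 8, -12  ⇒  2A = 20, A = 10.
Then Σ (x_i + x_{i+1})·c_i = -20, so x̄ = -20 / (6·10) = -1/3.

-1/3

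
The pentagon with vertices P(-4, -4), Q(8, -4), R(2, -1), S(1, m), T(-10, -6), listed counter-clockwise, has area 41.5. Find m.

Write out the shoelace sum; only the two edges meeting at S involve m:
2·Area = [(2·m − 1·(-1)) + (1·(-6) − (-10)·m)] + 64
       = 12·m + 59 = 83
⇒ m = 2.

2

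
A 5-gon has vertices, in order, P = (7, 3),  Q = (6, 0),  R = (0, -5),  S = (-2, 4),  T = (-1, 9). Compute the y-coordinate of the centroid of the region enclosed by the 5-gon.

434/207

Apply Gauss's area formula. First the cross-terms c_i = x_i·y_{i+1} − x_{i+1}·y_i:
  -18, -30, -10, -14, -66  ⇒  2A = -138, A = -69.
Then Σ (y_i + y_{i+1})·c_i = -868, so ȳ = -868 / (6·(-69)) = 434/207.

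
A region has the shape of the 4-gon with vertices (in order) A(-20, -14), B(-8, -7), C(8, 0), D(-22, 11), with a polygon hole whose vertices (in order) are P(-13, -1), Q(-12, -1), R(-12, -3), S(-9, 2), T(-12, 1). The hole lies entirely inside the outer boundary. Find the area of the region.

343

Outer boundary:
Σ = (28) + (56) + (88) + (528) = 700
Area = |Σ|/2 = 350.
Hole:
Apply the surveyor's formula: 2A = Σ (x_i·y_{i+1} − x_{i+1}·y_i), indices taken mod 5.
Cross-terms: 1, 24, -51, 15, 25  ⇒  Σ = 14
Area = |Σ|/2 = 7.
Net area = 350 − 7 = 343.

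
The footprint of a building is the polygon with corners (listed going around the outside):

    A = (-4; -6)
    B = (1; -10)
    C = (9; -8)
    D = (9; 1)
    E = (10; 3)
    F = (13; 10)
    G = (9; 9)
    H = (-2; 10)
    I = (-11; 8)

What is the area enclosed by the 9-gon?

Apply the shoelace formula: 2A = Σ (x_i·y_{i+1} − x_{i+1}·y_i), indices taken mod 9.
Cross-terms: 46, 82, 81, 17, 61, 27, 108, 94, 98  ⇒  Σ = 614
Area = |Σ|/2 = 307.

307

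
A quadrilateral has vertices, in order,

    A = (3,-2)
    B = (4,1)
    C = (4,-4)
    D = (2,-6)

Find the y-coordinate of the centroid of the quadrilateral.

-97/33

Apply the shoelace (surveyor's) formula. First the cross-terms c_i = x_i·y_{i+1} − x_{i+1}·y_i:
  11, -20, -16, 14  ⇒  2A = -11, A = -5.5.
Then Σ (y_i + y_{i+1})·c_i = 97, so ȳ = 97 / (6·(-5.5)) = -97/33.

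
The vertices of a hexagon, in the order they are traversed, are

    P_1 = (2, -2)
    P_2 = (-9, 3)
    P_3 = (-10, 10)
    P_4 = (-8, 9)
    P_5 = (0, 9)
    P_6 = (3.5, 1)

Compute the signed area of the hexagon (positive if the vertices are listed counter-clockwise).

P_1→P_2: (2)(3) − (-9)(-2) = -12
P_2→P_3: (-9)(10) − (-10)(3) = -60
P_3→P_4: (-10)(9) − (-8)(10) = -10
P_4→P_5: (-8)(9) − (0)(9) = -72
P_5→P_6: (0)(1) − (3.5)(9) = -31.5
P_6→P_1: (3.5)(-2) − (2)(1) = -9
Σ = -194.5
Signed area = Σ/2 = -97.25 (negative ⇒ clockwise traversal).

-97.25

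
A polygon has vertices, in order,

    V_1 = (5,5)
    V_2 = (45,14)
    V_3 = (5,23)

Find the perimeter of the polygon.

|V_1V_2| = √((40)² + (9)²) = √1681 = 41
|V_2V_3| = √((-40)² + (9)²) = √1681 = 41
|V_3V_1| = √((0)² + (-18)²) = √324 = 18
Perimeter = 41 + 41 + 18 = 100.

100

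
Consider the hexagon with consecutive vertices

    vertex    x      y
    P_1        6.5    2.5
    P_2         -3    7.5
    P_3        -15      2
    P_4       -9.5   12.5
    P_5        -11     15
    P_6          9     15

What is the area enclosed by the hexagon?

Σ = (56.25) + (106.5) + (-168.5) + (-5) + (-300) + (-75) = -385.75
Area = |Σ|/2 = 192.875.

192.875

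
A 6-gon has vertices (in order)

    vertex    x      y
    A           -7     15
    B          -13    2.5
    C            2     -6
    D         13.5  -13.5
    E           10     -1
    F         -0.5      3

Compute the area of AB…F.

234.5

Apply the shoelace formula: 2A = Σ (x_i·y_{i+1} − x_{i+1}·y_i), indices taken mod 6.
Σ = (177.5) + (73) + (54) + (121.5) + (29.5) + (13.5) = 469
Area = |Σ|/2 = 234.5.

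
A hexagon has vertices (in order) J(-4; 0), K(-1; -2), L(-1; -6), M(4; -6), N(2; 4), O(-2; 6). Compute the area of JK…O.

57

Apply the surveyor's formula: 2A = Σ (x_i·y_{i+1} − x_{i+1}·y_i), indices taken mod 6.
Cross-terms: 8, 4, 30, 28, 20, 24  ⇒  Σ = 114
Area = |Σ|/2 = 57.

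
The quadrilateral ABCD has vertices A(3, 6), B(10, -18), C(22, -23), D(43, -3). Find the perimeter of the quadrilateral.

108

|AB| = √((7)² + (-24)²) = √625 = 25
|BC| = √((12)² + (-5)²) = √169 = 13
|CD| = √((21)² + (20)²) = √841 = 29
|DA| = √((-40)² + (9)²) = √1681 = 41
Perimeter = 25 + 13 + 29 + 41 = 108.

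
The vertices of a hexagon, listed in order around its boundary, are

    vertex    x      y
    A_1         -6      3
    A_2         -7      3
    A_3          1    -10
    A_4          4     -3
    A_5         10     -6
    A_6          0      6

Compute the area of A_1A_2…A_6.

104.5

Apply Gauss's area formula: 2A = Σ (x_i·y_{i+1} − x_{i+1}·y_i), indices taken mod 6.
Σ = (3) + (67) + (37) + (6) + (60) + (36) = 209
Area = |Σ|/2 = 104.5.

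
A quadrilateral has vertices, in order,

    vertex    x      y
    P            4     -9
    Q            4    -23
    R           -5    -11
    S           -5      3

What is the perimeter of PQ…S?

|PQ| = √((0)² + (-14)²) = √196 = 14
|QR| = √((-9)² + (12)²) = √225 = 15
|RS| = √((0)² + (14)²) = √196 = 14
|SP| = √((9)² + (-12)²) = √225 = 15
Perimeter = 14 + 15 + 14 + 15 = 58.

58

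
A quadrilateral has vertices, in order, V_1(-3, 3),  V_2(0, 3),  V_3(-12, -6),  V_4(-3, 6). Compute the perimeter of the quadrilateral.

36

|V_1V_2| = √((3)² + (0)²) = √9 = 3
|V_2V_3| = √((-12)² + (-9)²) = √225 = 15
|V_3V_4| = √((9)² + (12)²) = √225 = 15
|V_4V_1| = √((0)² + (-3)²) = √9 = 3
Perimeter = 3 + 15 + 15 + 3 = 36.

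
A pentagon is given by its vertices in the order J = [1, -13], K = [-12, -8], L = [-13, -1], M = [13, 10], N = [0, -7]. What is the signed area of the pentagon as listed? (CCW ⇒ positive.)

-228.5

Apply Gauss's area formula: 2A = Σ (x_i·y_{i+1} − x_{i+1}·y_i), indices taken mod 5.
Σ = (-164) + (-92) + (-117) + (-91) + (7) = -457
Signed area = Σ/2 = -228.5 (negative ⇒ clockwise traversal).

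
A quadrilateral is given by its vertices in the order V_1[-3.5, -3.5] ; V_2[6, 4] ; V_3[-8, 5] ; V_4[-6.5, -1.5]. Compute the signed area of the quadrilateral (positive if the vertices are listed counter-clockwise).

65.5

Cross-terms: 7, 62, 44.5, 17.5  ⇒  Σ = 131
Signed area = Σ/2 = 65.5 (positive ⇒ counter-clockwise traversal).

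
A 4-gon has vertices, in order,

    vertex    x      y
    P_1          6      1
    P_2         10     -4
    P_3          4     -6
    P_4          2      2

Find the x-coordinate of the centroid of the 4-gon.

Apply Gauss's area formula. First the cross-terms c_i = x_i·y_{i+1} − x_{i+1}·y_i:
  -34, -44, 20, -10  ⇒  2A = -68, A = -34.
Then Σ (x_i + x_{i+1})·c_i = -1120, so x̄ = -1120 / (6·(-34)) = 280/51.

280/51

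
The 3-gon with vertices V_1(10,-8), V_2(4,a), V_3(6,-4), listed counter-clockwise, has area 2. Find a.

-1

The doubled signed area Σ (x_i y_{i+1} − x_{i+1} y_i) is linear in a.
With a=0 it equals 8; the coefficient of a is 4 (from the two edges through V_2).
So 4·a + 8 = 2·2 = 4 ⇒ a = -1.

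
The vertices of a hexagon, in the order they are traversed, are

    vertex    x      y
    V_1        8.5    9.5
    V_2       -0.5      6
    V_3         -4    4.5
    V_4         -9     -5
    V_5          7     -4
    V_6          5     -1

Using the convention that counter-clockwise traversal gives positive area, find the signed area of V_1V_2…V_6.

Apply the surveyor's formula: 2A = Σ (x_i·y_{i+1} − x_{i+1}·y_i), indices taken mod 6.
Σ = (55.75) + (21.75) + (60.5) + (71) + (13) + (56) = 278
Signed area = Σ/2 = 139 (positive ⇒ counter-clockwise traversal).

139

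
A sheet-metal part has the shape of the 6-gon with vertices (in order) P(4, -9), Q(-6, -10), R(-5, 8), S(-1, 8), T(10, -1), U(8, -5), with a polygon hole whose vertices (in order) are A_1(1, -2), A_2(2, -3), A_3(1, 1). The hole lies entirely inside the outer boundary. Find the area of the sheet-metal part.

197

Outer boundary:
Σ = (-94) + (-98) + (-32) + (-79) + (-42) + (-52) = -397
Area = |Σ|/2 = 198.5.
Hole:
Apply the surveyor's formula: 2A = Σ (x_i·y_{i+1} − x_{i+1}·y_i), indices taken mod 3.
Σ = (1) + (5) + (-3) = 3
Area = |Σ|/2 = 1.5.
Net area = 198.5 − 1.5 = 197.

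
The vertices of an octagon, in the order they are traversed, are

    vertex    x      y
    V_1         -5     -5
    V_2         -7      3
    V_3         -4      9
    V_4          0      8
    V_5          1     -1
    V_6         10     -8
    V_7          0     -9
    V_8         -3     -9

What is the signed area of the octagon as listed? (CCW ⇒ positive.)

Apply the shoelace formula: 2A = Σ (x_i·y_{i+1} − x_{i+1}·y_i), indices taken mod 8.
Cross-terms: -50, -51, -32, -8, 2, -90, -27, -30  ⇒  Σ = -286
Signed area = Σ/2 = -143 (negative ⇒ clockwise traversal).

-143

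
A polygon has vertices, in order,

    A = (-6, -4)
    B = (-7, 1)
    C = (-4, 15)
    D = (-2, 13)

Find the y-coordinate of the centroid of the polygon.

Apply Gauss's area formula. First the cross-terms c_i = x_i·y_{i+1} − x_{i+1}·y_i:
  -34, -101, -22, 86  ⇒  2A = -71, A = -35.5.
Then Σ (y_i + y_{i+1})·c_i = -1356, so ȳ = -1356 / (6·(-35.5)) = 452/71.

452/71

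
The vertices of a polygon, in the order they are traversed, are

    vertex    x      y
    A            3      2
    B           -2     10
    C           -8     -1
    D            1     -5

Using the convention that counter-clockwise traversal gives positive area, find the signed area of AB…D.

87

Σ = (34) + (82) + (41) + (17) = 174
Signed area = Σ/2 = 87 (positive ⇒ counter-clockwise traversal).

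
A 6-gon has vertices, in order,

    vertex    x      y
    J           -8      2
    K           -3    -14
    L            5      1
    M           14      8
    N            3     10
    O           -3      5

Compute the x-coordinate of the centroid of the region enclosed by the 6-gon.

16/21

Apply the surveyor's formula. First the cross-terms c_i = x_i·y_{i+1} − x_{i+1}·y_i:
  118, 67, 26, 116, 45, 34  ⇒  2A = 406, A = 203.
Then Σ (x_i + x_{i+1})·c_i = 928, so x̄ = 928 / (6·203) = 16/21.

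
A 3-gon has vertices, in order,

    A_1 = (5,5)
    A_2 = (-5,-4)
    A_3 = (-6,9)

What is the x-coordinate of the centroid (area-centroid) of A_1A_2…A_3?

-2

Apply Gauss's area formula. First the cross-terms c_i = x_i·y_{i+1} − x_{i+1}·y_i:
  5, -69, -75  ⇒  2A = -139, A = -69.5.
Then Σ (x_i + x_{i+1})·c_i = 834, so x̄ = 834 / (6·(-69.5)) = -2.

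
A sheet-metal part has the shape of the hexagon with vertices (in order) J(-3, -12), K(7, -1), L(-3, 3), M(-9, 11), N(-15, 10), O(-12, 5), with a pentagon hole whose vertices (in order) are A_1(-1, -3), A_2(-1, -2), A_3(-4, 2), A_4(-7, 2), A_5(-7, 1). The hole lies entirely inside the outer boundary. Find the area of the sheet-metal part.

177

Outer boundary:
Apply the shoelace (surveyor's) formula: 2A = Σ (x_i·y_{i+1} − x_{i+1}·y_i), indices taken mod 6.
Cross-terms: 87, 18, -6, 75, 45, 159  ⇒  Σ = 378
Area = |Σ|/2 = 189.
Hole:
Σ = (-1) + (-10) + (6) + (7) + (22) = 24
Area = |Σ|/2 = 12.
Net area = 189 − 12 = 177.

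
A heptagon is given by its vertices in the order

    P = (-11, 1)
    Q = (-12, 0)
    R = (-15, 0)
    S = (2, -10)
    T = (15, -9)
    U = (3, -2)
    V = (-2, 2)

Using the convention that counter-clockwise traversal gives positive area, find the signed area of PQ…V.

Apply the surveyor's formula: 2A = Σ (x_i·y_{i+1} − x_{i+1}·y_i), indices taken mod 7.
Σ = (12) + (0) + (150) + (132) + (-3) + (2) + (20) = 313
Signed area = Σ/2 = 156.5 (positive ⇒ counter-clockwise traversal).

156.5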